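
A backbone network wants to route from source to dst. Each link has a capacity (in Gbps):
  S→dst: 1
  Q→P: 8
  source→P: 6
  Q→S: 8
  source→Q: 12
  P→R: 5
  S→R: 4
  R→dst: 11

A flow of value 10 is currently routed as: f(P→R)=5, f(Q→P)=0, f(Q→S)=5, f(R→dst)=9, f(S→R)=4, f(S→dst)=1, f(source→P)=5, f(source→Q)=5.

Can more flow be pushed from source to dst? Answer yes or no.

No

Residual reachable from source: {P, Q, S, source}; dst is not reachable.
Saturated cut: P→R, S→R, S→dst with total capacity 10 = current flow value. Flow is maximum.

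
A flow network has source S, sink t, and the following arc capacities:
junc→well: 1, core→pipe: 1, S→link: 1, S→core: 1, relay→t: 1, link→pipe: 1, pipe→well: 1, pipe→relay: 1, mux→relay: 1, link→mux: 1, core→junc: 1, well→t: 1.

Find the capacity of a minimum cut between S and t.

2

Max flow = 2 (via 2 augmenting paths).
In the residual at optimum, the set reachable from S is {S}.
Cut edges: S→core (cap 1), S→link (cap 1). Sum = 2.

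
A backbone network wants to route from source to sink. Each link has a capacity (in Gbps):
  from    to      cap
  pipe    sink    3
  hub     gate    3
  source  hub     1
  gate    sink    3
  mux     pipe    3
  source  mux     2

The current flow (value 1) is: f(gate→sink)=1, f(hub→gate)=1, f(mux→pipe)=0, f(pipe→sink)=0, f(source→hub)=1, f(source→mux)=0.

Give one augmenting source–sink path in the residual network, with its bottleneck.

source→mux→pipe→sink, bottleneck 2

Residual along source→mux→pipe→sink: source→mux: 2, mux→pipe: 3, pipe→sink: 3.
Bottleneck = min = 2.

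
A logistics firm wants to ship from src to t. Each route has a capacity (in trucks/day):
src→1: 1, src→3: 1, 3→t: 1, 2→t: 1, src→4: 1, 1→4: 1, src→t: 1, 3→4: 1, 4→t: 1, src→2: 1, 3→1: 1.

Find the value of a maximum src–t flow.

Augment src→t: bottleneck 1. Total 1.
Augment src→2→t: bottleneck 1. Total 2.
Augment src→3→t: bottleneck 1. Total 3.
Augment src→4→t: bottleneck 1. Total 4.
No augmenting path remains in the residual graph.

4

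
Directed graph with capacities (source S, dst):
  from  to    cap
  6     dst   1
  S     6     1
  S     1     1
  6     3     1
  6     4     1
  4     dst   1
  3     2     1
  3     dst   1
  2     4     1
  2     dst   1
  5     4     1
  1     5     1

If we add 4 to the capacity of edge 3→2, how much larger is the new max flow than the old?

0

Original max flow = 2.
Edge 3→2 does not cross the min cut (source side {S}), so extra capacity there cannot help.
New max flow = 2. Increase = 0.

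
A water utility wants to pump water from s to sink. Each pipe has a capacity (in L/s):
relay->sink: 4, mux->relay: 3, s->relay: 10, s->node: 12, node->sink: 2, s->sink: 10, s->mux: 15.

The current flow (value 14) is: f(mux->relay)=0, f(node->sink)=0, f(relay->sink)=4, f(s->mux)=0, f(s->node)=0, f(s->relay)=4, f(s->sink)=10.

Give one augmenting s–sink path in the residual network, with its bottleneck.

s->node->sink, bottleneck 2

Residual along s->node->sink: s->node: 12, node->sink: 2.
Bottleneck = min = 2.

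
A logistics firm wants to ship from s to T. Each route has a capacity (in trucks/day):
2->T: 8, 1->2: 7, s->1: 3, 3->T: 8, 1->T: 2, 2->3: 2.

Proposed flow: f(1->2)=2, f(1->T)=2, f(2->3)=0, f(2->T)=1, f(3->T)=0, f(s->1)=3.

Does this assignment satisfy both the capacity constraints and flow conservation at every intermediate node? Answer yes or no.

Conservation fails at 1: inflow 3 ≠ outflow 4.

No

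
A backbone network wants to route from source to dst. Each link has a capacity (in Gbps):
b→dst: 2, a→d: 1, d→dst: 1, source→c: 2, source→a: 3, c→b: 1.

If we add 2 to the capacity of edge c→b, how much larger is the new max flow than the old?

Original max flow = 2.
After raising cap(c→b), augmenting paths through that edge carry 1 more unit.
New max flow = 3. Increase = 1.

1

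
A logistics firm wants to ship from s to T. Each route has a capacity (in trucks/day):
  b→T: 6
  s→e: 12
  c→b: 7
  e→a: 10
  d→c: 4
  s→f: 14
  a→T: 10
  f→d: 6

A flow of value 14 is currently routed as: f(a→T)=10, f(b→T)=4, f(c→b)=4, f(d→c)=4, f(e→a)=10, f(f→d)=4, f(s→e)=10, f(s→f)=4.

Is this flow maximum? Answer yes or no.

Residual reachable from s: {d, e, f, s}; T is not reachable.
Saturated cut: e→a, d→c with total capacity 14 = current flow value. Flow is maximum.

Yes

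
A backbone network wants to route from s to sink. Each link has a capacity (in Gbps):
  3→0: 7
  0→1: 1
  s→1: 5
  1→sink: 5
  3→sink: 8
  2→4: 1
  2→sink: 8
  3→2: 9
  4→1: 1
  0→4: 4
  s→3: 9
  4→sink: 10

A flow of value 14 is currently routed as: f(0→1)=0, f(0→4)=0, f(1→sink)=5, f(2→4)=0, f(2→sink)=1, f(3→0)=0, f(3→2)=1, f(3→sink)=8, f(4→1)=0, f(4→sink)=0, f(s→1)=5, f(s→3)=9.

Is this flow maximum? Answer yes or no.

Residual reachable from s: {s}; sink is not reachable.
Saturated cut: s→3, s→1 with total capacity 14 = current flow value. Flow is maximum.

Yes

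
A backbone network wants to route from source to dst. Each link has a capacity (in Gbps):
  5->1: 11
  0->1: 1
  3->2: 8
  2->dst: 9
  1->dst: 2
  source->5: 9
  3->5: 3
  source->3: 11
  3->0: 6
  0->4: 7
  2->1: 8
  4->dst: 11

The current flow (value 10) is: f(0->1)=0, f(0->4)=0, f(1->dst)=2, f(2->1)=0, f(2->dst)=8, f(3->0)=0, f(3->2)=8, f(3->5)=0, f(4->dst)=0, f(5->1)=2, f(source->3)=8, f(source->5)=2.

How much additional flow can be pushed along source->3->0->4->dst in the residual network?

Residual capacities along the path: source->3: 3, 3->0: 6, 0->4: 7, 4->dst: 11.
Minimum is 3.

3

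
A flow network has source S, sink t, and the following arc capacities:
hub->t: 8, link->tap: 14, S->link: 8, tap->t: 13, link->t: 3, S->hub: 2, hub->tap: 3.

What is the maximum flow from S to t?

Augment S->hub->t: bottleneck 2. Total 2.
Augment S->link->t: bottleneck 3. Total 5.
Augment S->link->tap->t: bottleneck 5. Total 10.
No augmenting path remains in the residual graph.

10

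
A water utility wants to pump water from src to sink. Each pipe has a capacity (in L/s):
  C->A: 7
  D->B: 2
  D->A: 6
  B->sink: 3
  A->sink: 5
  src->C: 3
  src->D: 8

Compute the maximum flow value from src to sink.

7

Augment src->C->A->sink: bottleneck 3. Total 3.
Augment src->D->A->sink: bottleneck 2. Total 5.
Augment src->D->B->sink: bottleneck 2. Total 7.
No augmenting path remains in the residual graph.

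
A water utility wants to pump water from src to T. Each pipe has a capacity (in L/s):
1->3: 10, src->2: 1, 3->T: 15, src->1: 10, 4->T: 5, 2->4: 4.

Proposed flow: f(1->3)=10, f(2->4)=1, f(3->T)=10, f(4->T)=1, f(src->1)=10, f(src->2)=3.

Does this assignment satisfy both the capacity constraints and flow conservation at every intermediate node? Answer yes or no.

No

Capacity violated on src->2: flow 3 > capacity 1.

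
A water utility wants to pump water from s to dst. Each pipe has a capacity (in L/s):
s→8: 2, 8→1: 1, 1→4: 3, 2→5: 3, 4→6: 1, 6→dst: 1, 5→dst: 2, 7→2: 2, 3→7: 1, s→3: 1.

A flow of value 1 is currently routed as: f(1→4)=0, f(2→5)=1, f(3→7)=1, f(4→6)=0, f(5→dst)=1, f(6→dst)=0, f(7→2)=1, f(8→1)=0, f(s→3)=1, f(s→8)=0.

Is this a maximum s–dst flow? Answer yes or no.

No

Residual path s→8→1→4→6→dst has bottleneck 1 > 0.
Pushing 1 along it raises the flow to 2, so the given flow is not maximum.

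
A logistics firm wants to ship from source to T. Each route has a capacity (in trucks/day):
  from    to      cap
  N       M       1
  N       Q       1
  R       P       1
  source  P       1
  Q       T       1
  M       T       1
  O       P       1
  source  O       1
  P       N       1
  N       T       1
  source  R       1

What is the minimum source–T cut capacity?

1

Max flow = 1 (via 1 augmenting path).
In the residual at optimum, the set reachable from source is {O, P, R, source}.
Cut edges: P→N (cap 1). Sum = 1.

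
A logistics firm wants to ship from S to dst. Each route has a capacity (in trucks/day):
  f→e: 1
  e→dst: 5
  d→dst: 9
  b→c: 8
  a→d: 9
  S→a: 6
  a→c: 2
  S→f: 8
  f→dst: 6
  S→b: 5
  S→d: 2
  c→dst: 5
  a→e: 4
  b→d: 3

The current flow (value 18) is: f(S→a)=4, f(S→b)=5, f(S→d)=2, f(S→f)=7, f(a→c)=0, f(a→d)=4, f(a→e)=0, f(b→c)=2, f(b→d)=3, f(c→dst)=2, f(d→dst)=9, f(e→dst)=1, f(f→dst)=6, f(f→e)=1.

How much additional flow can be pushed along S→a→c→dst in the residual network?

2

Residual capacities along the path: S→a: 2, a→c: 2, c→dst: 3.
Minimum is 2.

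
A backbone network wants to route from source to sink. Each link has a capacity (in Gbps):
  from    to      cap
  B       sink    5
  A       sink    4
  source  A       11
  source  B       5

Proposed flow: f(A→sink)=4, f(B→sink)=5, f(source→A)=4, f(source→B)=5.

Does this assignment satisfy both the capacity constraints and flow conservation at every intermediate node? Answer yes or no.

Every edge has 0 ≤ f(e) ≤ cap(e).
At each intermediate node, inflow equals outflow.

Yes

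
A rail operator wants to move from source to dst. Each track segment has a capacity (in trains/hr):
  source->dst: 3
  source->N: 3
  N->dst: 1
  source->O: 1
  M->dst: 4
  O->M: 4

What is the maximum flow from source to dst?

Augment source->dst: bottleneck 3. Total 3.
Augment source->N->dst: bottleneck 1. Total 4.
Augment source->O->M->dst: bottleneck 1. Total 5.
No augmenting path remains in the residual graph.

5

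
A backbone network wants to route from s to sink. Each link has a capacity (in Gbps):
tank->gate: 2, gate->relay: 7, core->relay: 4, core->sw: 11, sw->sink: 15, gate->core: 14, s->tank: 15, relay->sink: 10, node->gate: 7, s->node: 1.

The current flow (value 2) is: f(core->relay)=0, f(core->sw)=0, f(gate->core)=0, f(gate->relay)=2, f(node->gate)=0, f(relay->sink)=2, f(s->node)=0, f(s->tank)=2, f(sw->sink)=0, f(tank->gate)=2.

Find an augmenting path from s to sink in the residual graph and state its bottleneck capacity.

s->node->gate->relay->sink, bottleneck 1

Residual along s->node->gate->relay->sink: s->node: 1, node->gate: 7, gate->relay: 5, relay->sink: 8.
Bottleneck = min = 1.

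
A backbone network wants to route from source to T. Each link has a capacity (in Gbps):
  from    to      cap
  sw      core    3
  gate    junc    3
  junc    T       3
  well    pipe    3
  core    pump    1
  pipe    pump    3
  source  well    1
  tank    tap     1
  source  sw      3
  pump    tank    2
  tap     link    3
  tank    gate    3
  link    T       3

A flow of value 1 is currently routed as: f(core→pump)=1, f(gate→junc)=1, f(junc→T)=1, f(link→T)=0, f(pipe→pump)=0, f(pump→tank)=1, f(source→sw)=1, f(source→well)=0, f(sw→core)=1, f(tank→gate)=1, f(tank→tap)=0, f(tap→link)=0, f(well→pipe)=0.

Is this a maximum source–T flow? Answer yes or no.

No

Residual path source→well→pipe→pump→tank→gate→junc→T has bottleneck 1 > 0.
Pushing 1 along it raises the flow to 2, so the given flow is not maximum.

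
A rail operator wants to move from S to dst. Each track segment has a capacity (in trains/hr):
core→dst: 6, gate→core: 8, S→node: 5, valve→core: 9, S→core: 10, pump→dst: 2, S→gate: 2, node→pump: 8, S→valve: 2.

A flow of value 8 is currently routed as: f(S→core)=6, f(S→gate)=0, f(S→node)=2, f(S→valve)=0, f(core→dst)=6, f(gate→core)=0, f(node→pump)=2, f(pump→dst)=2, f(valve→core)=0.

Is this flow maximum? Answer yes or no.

Yes

Residual reachable from S: {S, core, gate, node, pump, valve}; dst is not reachable.
Saturated cut: core→dst, pump→dst with total capacity 8 = current flow value. Flow is maximum.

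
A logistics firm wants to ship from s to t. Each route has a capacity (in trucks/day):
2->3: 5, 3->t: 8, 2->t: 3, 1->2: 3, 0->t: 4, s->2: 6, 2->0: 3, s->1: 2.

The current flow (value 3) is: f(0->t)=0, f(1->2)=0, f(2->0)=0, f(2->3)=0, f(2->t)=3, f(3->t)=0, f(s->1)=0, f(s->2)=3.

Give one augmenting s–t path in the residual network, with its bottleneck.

s->2->3->t, bottleneck 3

Residual along s->2->3->t: s->2: 3, 2->3: 5, 3->t: 8.
Bottleneck = min = 3.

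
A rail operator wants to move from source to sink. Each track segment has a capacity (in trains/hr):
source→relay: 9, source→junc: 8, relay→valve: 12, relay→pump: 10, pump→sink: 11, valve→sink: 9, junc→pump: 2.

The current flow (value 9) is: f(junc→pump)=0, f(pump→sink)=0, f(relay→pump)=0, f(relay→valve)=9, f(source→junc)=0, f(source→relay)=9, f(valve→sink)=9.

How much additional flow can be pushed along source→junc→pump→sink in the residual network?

Residual capacities along the path: source→junc: 8, junc→pump: 2, pump→sink: 11.
Minimum is 2.

2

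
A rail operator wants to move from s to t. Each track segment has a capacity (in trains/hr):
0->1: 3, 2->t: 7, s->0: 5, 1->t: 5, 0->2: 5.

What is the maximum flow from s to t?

5

Augment s->0->1->t: bottleneck 3. Total 3.
Augment s->0->2->t: bottleneck 2. Total 5.
No augmenting path remains in the residual graph.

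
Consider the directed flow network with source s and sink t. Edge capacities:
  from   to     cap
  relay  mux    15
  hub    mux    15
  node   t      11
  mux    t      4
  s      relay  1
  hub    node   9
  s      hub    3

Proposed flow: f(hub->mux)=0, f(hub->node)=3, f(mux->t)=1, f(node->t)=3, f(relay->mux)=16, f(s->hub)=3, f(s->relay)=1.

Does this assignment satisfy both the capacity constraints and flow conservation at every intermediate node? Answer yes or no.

Capacity violated on relay->mux: flow 16 > capacity 15.

No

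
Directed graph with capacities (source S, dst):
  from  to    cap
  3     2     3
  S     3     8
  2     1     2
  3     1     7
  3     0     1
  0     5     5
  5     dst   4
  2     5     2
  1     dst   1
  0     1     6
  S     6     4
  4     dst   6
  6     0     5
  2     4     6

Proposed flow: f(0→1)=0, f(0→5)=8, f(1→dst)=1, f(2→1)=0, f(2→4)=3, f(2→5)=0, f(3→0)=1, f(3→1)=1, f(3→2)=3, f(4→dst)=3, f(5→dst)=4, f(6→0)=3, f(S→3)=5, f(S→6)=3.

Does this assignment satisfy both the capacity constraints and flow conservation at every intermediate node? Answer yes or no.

Capacity violated on 0→5: flow 8 > capacity 5.

No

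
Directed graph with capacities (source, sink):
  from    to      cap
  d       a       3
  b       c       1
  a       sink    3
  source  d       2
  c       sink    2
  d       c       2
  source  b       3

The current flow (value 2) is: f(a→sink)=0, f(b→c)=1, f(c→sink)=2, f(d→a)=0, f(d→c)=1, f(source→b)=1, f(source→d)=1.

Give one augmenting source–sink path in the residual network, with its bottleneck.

source→d→a→sink, bottleneck 1

Residual along source→d→a→sink: source→d: 1, d→a: 3, a→sink: 3.
Bottleneck = min = 1.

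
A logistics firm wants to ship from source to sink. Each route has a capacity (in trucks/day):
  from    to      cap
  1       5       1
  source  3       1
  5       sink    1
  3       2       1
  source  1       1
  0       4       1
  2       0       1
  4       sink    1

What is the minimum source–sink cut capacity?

2

Max flow = 2 (via 2 augmenting paths).
In the residual at optimum, the set reachable from source is {source}.
Cut edges: source->1 (cap 1), source->3 (cap 1). Sum = 2.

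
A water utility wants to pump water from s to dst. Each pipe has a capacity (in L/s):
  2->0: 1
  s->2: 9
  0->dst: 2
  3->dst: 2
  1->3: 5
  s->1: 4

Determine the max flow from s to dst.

Augment s->2->0->dst: bottleneck 1. Total 1.
Augment s->1->3->dst: bottleneck 2. Total 3.
No augmenting path remains in the residual graph.

3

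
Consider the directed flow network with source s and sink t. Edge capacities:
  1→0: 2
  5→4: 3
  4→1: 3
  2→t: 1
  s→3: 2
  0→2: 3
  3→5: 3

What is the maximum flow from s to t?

1

Augment s→3→5→4→1→0→2→t: bottleneck 1. Total 1.
No augmenting path remains in the residual graph.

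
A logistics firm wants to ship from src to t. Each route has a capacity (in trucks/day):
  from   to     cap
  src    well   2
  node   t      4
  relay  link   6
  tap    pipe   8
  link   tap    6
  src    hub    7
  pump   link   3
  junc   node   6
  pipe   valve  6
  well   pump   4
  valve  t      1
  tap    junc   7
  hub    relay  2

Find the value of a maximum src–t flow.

4

Augment src→hub→relay→link→tap→junc→node→t: bottleneck 2. Total 2.
Augment src→well→pump→link→tap→junc→node→t: bottleneck 2. Total 4.
No augmenting path remains in the residual graph.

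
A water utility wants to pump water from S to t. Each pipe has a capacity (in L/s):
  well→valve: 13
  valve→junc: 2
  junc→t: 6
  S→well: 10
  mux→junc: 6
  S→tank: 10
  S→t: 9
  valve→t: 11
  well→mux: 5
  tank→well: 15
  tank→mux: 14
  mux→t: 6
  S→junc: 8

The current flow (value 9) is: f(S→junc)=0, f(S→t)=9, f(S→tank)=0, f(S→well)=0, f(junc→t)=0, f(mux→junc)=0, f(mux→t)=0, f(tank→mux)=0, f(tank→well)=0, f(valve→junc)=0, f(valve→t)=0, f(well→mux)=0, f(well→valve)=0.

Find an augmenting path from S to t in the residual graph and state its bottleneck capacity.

S→junc→t, bottleneck 6

Residual along S→junc→t: S→junc: 8, junc→t: 6.
Bottleneck = min = 6.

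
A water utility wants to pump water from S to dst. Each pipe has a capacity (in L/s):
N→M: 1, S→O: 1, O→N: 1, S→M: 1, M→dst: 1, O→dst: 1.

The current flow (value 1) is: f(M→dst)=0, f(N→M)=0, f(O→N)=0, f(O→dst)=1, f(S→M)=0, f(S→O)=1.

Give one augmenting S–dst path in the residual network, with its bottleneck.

Residual along S→M→dst: S→M: 1, M→dst: 1.
Bottleneck = min = 1.

S→M→dst, bottleneck 1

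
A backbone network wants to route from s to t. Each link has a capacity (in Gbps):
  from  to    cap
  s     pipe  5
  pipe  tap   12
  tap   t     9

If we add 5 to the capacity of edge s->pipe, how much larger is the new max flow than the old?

Original max flow = 5.
After raising cap(s->pipe), augmenting paths through that edge carry 4 more units.
New max flow = 9. Increase = 4.

4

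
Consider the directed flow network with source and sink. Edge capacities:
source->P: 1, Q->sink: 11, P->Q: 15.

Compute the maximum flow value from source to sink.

1

Augment source->P->Q->sink: bottleneck 1. Total 1.
No augmenting path remains in the residual graph.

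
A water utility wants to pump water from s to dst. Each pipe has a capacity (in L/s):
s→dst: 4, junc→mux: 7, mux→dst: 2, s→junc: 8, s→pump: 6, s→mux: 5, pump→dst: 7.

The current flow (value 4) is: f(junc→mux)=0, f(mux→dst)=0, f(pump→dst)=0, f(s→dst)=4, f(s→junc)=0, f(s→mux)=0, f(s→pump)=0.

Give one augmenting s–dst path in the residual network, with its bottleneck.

s→pump→dst, bottleneck 6

Residual along s→pump→dst: s→pump: 6, pump→dst: 7.
Bottleneck = min = 6.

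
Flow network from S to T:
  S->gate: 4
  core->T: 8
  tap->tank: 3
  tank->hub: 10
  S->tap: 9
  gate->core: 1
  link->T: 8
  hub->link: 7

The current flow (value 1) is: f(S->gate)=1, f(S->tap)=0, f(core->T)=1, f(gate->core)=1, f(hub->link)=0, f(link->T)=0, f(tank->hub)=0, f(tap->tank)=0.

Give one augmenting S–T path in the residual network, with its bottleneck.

S->tap->tank->hub->link->T, bottleneck 3

Residual along S->tap->tank->hub->link->T: S->tap: 9, tap->tank: 3, tank->hub: 10, hub->link: 7, link->T: 8.
Bottleneck = min = 3.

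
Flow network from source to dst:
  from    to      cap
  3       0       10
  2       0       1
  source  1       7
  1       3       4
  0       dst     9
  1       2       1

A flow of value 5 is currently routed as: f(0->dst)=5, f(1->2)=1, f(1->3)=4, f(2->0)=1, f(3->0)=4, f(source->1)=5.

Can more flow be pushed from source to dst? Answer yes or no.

No

Residual reachable from source: {1, source}; dst is not reachable.
Saturated cut: 1->3, 1->2 with total capacity 5 = current flow value. Flow is maximum.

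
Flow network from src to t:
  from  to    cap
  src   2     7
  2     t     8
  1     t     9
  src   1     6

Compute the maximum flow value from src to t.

13

Augment src->2->t: bottleneck 7. Total 7.
Augment src->1->t: bottleneck 6. Total 13.
No augmenting path remains in the residual graph.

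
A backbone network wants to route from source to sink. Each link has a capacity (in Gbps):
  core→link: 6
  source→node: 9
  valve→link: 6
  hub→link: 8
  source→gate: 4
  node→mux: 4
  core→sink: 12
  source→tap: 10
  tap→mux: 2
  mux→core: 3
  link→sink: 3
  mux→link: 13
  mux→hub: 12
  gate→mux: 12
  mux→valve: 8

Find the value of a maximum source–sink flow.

6

Augment source→gate→mux→core→sink: bottleneck 3. Total 3.
Augment source→gate→mux→link→sink: bottleneck 1. Total 4.
Augment source→node→mux→link→sink: bottleneck 2. Total 6.
No augmenting path remains in the residual graph.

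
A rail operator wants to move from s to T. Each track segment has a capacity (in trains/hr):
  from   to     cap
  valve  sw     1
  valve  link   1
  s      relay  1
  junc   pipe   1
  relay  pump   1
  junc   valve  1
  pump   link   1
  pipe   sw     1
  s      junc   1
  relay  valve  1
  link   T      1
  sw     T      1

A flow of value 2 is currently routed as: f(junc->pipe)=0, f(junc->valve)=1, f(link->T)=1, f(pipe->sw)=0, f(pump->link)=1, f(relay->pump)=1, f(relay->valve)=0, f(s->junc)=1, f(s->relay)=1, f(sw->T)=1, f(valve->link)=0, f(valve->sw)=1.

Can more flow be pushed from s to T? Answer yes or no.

Residual reachable from s: {s}; T is not reachable.
Saturated cut: s->relay, s->junc with total capacity 2 = current flow value. Flow is maximum.

No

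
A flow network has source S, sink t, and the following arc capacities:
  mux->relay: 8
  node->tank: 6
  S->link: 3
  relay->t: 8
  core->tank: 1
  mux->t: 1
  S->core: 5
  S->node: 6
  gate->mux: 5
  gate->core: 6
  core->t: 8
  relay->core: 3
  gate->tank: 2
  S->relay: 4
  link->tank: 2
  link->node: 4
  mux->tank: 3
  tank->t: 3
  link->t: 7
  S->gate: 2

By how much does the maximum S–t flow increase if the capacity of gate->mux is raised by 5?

Original max flow = 17.
Edge gate->mux does not cross the min cut (source side {S, node, tank}), so extra capacity there cannot help.
New max flow = 17. Increase = 0.

0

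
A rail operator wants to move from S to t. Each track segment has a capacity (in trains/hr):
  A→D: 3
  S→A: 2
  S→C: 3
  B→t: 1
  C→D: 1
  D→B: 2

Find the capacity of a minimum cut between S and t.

Max flow = 1 (via 1 augmenting path).
In the residual at optimum, the set reachable from S is {A, B, C, D, S}.
Cut edges: B→t (cap 1). Sum = 1.

1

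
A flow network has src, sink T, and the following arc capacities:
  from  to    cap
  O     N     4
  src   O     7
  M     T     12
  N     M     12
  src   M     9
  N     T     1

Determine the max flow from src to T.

Augment src->M->T: bottleneck 9. Total 9.
Augment src->O->N->T: bottleneck 1. Total 10.
Augment src->O->N->M->T: bottleneck 3. Total 13.
No augmenting path remains in the residual graph.

13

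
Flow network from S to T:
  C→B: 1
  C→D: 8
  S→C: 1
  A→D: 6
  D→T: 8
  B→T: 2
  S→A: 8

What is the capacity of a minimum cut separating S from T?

7

Max flow = 7 (via 2 augmenting paths).
In the residual at optimum, the set reachable from S is {A, S}.
Cut edges: S→C (cap 1), A→D (cap 6). Sum = 7.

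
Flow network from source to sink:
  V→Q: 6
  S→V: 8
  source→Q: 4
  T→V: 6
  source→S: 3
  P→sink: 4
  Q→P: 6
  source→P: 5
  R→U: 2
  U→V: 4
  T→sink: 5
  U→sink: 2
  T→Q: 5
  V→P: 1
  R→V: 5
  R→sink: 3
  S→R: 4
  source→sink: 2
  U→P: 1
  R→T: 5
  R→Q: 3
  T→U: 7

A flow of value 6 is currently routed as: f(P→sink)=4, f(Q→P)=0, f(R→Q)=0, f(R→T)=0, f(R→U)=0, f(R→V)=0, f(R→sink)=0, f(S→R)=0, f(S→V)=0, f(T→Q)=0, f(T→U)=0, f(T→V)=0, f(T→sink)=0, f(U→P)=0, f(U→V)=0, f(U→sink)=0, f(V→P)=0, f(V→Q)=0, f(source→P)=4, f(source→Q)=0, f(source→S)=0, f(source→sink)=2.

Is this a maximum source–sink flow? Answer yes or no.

Residual path source→S→R→sink has bottleneck 3 > 0.
Pushing 3 along it raises the flow to 9, so the given flow is not maximum.

No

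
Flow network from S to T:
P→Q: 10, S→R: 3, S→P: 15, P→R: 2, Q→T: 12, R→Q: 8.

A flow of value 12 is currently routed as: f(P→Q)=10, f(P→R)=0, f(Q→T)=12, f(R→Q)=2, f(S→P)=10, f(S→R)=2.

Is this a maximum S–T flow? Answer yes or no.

Residual reachable from S: {P, Q, R, S}; T is not reachable.
Saturated cut: Q→T with total capacity 12 = current flow value. Flow is maximum.

Yes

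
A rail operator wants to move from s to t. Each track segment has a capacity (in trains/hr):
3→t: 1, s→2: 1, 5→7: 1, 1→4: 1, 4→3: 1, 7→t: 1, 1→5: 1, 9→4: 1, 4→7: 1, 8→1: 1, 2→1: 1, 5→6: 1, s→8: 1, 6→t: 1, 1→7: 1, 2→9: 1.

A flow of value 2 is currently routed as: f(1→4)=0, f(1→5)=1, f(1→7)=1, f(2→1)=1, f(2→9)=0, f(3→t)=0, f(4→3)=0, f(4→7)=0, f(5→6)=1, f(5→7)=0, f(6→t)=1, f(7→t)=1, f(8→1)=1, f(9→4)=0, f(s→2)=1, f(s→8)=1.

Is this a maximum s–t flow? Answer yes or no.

Yes

Residual reachable from s: {s}; t is not reachable.
Saturated cut: s→2, s→8 with total capacity 2 = current flow value. Flow is maximum.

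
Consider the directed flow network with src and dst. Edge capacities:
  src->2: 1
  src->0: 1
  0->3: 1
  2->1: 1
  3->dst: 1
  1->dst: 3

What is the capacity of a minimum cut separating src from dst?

Max flow = 2 (via 2 augmenting paths).
In the residual at optimum, the set reachable from src is {src}.
Cut edges: src->0 (cap 1), src->2 (cap 1). Sum = 2.

2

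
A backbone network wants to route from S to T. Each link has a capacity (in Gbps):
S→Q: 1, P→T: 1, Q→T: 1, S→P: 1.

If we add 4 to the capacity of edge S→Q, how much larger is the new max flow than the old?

0

Original max flow = 2.
Even with extra capacity on S→Q, another cut of capacity 2 remains binding.
New max flow = 2. Increase = 0.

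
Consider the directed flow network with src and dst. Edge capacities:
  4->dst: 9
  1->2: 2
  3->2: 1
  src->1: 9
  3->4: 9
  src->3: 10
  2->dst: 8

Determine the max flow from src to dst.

12

Augment src->3->4->dst: bottleneck 9. Total 9.
Augment src->3->2->dst: bottleneck 1. Total 10.
Augment src->1->2->dst: bottleneck 2. Total 12.
No augmenting path remains in the residual graph.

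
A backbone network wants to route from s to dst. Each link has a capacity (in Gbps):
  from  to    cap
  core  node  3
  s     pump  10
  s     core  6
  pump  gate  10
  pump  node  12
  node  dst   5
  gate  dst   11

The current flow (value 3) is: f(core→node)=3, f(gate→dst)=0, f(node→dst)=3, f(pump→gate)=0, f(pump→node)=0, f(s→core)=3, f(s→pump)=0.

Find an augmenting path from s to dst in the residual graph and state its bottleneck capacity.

Residual along s→pump→node→dst: s→pump: 10, pump→node: 12, node→dst: 2.
Bottleneck = min = 2.

s→pump→node→dst, bottleneck 2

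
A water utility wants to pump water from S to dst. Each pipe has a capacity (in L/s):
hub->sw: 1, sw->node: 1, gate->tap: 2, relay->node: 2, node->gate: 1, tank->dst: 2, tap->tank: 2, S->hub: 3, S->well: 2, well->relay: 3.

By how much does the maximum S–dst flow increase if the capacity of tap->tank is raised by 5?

0

Original max flow = 1.
Edge tap->tank does not cross the min cut (source side {S, hub, node, relay, sw, well}), so extra capacity there cannot help.
New max flow = 1. Increase = 0.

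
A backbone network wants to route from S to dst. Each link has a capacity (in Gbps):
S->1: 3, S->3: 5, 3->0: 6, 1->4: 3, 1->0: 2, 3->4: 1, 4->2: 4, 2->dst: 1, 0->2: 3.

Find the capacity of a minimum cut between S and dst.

1

Max flow = 1 (via 1 augmenting path).
In the residual at optimum, the set reachable from S is {0, 1, 2, 3, 4, S}.
Cut edges: 2->dst (cap 1). Sum = 1.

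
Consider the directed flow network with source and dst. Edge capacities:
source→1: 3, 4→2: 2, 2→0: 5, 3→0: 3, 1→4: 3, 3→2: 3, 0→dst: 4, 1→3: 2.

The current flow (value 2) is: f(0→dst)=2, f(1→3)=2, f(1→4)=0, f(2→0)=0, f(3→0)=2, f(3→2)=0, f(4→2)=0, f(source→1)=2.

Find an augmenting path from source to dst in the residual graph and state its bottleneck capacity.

source→1→4→2→0→dst, bottleneck 1

Residual along source→1→4→2→0→dst: source→1: 1, 1→4: 3, 4→2: 2, 2→0: 5, 0→dst: 2.
Bottleneck = min = 1.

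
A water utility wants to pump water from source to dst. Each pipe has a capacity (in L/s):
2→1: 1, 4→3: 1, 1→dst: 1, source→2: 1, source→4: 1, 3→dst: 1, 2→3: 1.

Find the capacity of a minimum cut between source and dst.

Max flow = 2 (via 2 augmenting paths).
In the residual at optimum, the set reachable from source is {source}.
Cut edges: source→4 (cap 1), source→2 (cap 1). Sum = 2.

2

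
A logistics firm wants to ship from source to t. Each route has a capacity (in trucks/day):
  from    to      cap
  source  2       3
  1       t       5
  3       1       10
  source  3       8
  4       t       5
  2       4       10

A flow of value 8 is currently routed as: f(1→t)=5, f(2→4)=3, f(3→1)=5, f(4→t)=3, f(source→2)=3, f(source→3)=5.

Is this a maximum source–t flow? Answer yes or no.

Residual reachable from source: {1, 3, source}; t is not reachable.
Saturated cut: source→2, 1→t with total capacity 8 = current flow value. Flow is maximum.

Yes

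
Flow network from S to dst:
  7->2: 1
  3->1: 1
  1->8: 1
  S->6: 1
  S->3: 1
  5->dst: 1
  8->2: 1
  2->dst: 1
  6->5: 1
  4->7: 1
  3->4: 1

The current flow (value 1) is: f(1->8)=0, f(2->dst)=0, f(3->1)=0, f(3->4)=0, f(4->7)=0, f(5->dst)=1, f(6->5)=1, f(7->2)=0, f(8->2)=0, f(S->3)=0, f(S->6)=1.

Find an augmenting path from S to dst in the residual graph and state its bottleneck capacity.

S->3->1->8->2->dst, bottleneck 1

Residual along S->3->1->8->2->dst: S->3: 1, 3->1: 1, 1->8: 1, 8->2: 1, 2->dst: 1.
Bottleneck = min = 1.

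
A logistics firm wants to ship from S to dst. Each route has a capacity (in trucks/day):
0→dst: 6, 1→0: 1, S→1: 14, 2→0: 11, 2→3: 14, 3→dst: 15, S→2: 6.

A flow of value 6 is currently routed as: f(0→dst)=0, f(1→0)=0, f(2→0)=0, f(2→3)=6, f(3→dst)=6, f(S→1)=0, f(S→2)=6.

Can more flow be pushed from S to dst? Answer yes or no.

Yes

Residual path S→1→0→dst has bottleneck 1 > 0.
Pushing 1 along it raises the flow to 7, so the given flow is not maximum.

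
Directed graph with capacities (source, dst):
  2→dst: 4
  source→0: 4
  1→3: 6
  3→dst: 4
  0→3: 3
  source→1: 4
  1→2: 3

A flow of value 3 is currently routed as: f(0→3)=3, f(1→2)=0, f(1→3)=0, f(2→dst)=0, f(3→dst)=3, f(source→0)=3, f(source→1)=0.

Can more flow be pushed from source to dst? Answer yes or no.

Residual path source→1→3→dst has bottleneck 1 > 0.
Pushing 1 along it raises the flow to 4, so the given flow is not maximum.

Yes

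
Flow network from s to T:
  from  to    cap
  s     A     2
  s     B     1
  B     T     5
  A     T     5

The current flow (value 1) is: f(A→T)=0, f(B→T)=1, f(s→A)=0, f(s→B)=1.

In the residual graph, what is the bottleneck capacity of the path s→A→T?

2

Residual capacities along the path: s→A: 2, A→T: 5.
Minimum is 2.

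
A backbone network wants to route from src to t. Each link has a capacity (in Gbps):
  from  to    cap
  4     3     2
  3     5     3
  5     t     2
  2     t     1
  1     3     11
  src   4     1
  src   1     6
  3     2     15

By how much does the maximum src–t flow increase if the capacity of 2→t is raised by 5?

Original max flow = 3.
After raising cap(2→t), augmenting paths through that edge carry 4 more units.
New max flow = 7. Increase = 4.

4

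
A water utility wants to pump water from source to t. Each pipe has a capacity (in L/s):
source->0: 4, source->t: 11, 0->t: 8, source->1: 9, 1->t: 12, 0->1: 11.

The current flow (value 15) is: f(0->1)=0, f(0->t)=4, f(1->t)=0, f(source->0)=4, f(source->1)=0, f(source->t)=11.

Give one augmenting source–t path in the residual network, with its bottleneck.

Residual along source->1->t: source->1: 9, 1->t: 12.
Bottleneck = min = 9.

source->1->t, bottleneck 9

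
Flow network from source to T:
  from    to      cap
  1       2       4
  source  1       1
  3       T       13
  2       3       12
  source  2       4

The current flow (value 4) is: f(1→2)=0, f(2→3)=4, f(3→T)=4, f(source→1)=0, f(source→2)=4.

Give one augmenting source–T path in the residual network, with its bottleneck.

source→1→2→3→T, bottleneck 1

Residual along source→1→2→3→T: source→1: 1, 1→2: 4, 2→3: 8, 3→T: 9.
Bottleneck = min = 1.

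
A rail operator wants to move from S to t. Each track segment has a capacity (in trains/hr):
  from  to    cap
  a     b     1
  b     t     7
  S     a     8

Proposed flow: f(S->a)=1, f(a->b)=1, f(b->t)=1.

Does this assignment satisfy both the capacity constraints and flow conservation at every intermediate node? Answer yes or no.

Yes

Every edge has 0 ≤ f(e) ≤ cap(e).
At each intermediate node, inflow equals outflow.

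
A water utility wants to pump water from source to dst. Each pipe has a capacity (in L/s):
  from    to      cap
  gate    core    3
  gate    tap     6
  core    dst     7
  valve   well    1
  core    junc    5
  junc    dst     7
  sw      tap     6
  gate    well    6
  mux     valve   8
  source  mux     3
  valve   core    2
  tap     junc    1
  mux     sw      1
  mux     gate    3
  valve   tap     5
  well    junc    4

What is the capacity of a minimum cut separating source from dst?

Max flow = 3 (via 2 augmenting paths).
In the residual at optimum, the set reachable from source is {source}.
Cut edges: source→mux (cap 3). Sum = 3.

3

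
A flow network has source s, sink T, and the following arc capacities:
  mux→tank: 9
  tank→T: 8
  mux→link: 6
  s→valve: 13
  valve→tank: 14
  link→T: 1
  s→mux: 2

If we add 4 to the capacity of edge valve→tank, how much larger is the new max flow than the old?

Original max flow = 9.
Edge valve→tank does not cross the min cut (source side {link, mux, s, tank, valve}), so extra capacity there cannot help.
New max flow = 9. Increase = 0.

0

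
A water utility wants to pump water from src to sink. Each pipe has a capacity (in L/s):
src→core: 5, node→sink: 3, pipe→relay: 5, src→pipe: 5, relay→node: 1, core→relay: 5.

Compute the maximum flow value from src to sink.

1

Augment src→pipe→relay→node→sink: bottleneck 1. Total 1.
No augmenting path remains in the residual graph.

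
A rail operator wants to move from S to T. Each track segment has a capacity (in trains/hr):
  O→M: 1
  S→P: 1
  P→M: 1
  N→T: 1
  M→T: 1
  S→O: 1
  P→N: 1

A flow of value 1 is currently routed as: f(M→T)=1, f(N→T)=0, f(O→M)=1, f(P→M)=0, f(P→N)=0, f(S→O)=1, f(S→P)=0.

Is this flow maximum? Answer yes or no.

Residual path S→P→N→T has bottleneck 1 > 0.
Pushing 1 along it raises the flow to 2, so the given flow is not maximum.

No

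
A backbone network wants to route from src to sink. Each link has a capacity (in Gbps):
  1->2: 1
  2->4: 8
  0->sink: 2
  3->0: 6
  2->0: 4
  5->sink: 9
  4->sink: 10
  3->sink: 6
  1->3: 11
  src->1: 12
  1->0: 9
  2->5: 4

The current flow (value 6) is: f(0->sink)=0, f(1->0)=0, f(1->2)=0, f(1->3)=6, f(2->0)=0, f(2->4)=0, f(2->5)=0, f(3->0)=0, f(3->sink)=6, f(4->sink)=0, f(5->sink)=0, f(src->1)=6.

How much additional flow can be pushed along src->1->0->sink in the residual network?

2

Residual capacities along the path: src->1: 6, 1->0: 9, 0->sink: 2.
Minimum is 2.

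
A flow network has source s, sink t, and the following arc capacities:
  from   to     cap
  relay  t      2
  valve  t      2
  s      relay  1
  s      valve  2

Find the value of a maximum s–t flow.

3

Augment s->valve->t: bottleneck 2. Total 2.
Augment s->relay->t: bottleneck 1. Total 3.
No augmenting path remains in the residual graph.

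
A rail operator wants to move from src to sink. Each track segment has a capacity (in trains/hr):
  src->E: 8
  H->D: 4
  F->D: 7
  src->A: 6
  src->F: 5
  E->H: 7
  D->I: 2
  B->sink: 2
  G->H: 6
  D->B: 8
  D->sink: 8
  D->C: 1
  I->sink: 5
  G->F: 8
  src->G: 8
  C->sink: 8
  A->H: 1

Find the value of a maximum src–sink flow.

11

Augment src->F->D->sink: bottleneck 5. Total 5.
Augment src->G->H->D->sink: bottleneck 3. Total 8.
Augment src->G->H->D->C->sink: bottleneck 1. Total 9.
Augment src->G->F->D->I->sink: bottleneck 2. Total 11.
No augmenting path remains in the residual graph.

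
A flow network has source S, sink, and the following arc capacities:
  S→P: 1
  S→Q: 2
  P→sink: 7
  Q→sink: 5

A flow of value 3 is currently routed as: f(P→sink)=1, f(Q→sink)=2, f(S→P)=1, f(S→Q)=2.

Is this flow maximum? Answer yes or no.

Yes

Residual reachable from S: {S}; sink is not reachable.
Saturated cut: S→P, S→Q with total capacity 3 = current flow value. Flow is maximum.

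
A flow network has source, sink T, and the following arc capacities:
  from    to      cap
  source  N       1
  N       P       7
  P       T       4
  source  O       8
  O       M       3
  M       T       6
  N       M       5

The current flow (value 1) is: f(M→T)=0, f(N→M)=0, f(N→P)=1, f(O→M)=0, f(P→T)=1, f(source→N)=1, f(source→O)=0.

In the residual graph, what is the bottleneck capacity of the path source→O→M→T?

3

Residual capacities along the path: source→O: 8, O→M: 3, M→T: 6.
Minimum is 3.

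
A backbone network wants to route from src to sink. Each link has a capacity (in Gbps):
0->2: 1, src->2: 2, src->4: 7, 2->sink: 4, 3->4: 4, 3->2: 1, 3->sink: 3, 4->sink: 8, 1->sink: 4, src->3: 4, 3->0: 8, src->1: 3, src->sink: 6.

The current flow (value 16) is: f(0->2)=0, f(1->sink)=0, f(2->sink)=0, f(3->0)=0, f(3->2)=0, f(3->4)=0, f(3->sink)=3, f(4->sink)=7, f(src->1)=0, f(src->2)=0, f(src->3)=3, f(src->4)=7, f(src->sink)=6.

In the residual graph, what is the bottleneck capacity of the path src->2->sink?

Residual capacities along the path: src->2: 2, 2->sink: 4.
Minimum is 2.

2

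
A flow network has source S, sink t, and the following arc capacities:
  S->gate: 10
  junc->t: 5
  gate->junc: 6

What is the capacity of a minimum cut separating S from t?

Max flow = 5 (via 1 augmenting path).
In the residual at optimum, the set reachable from S is {S, gate, junc}.
Cut edges: junc->t (cap 5). Sum = 5.

5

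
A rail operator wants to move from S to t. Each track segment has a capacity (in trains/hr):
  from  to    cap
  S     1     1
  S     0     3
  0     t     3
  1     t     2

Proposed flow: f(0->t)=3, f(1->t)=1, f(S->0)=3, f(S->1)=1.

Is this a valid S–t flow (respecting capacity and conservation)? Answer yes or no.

Yes

Every edge has 0 ≤ f(e) ≤ cap(e).
At each intermediate node, inflow equals outflow.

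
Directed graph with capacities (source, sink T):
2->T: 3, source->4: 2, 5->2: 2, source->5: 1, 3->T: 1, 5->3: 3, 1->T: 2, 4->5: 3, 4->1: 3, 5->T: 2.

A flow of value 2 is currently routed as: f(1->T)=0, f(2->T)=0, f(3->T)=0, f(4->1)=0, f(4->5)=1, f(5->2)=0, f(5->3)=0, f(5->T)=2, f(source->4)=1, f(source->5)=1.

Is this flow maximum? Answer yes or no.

Residual path source->4->1->T has bottleneck 1 > 0.
Pushing 1 along it raises the flow to 3, so the given flow is not maximum.

No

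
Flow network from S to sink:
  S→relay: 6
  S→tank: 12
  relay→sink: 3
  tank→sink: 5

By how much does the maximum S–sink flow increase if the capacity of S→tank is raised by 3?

Original max flow = 8.
Edge S→tank does not cross the min cut (source side {S, relay, tank}), so extra capacity there cannot help.
New max flow = 8. Increase = 0.

0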